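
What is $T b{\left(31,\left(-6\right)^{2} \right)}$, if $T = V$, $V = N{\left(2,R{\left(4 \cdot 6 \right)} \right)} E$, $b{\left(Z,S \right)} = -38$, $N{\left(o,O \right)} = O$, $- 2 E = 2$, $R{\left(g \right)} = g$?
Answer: $912$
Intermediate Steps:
$E = -1$ ($E = \left(- \frac{1}{2}\right) 2 = -1$)
$V = -24$ ($V = 4 \cdot 6 \left(-1\right) = 24 \left(-1\right) = -24$)
$T = -24$
$T b{\left(31,\left(-6\right)^{2} \right)} = \left(-24\right) \left(-38\right) = 912$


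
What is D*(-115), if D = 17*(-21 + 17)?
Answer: 7820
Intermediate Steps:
D = -68 (D = 17*(-4) = -68)
D*(-115) = -68*(-115) = 7820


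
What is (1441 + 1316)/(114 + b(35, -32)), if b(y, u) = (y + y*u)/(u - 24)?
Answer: 22056/1067 ≈ 20.671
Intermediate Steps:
b(y, u) = (y + u*y)/(-24 + u)
(1441 + 1316)/(114 + b(35, -32)) = (1441 + 1316)/(114 + 35*(1 - 32)/(-24 - 32)) = 2757/(114 + 35*(-31)/(-56)) = 2757/(114 + 35*(-1/56)*(-31)) = 2757/(114 + 155/8) = 2757/(1067/8) = 2757*(8/1067) = 22056/1067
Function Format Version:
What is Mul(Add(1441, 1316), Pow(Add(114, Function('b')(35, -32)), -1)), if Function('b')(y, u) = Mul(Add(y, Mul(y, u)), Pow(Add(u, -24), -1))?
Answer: Rational(22056, 1067) ≈ 20.671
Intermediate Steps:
Function('b')(y, u) = Mul(Pow(Add(-24, u), -1), Add(y, Mul(u, y))) (Function('b')(y, u) = Mul(Add(y, Mul(u, y)), Pow(Add(-24, u), -1)) = Mul(Pow(Add(-24, u), -1), Add(y, Mul(u, y))))
Mul(Add(1441, 1316), Pow(Add(114, Function('b')(35, -32)), -1)) = Mul(Add(1441, 1316), Pow(Add(114, Mul(35, Pow(Add(-24, -32), -1), Add(1, -32))), -1)) = Mul(2757, Pow(Add(114, Mul(35, Pow(-56, -1), -31)), -1)) = Mul(2757, Pow(Add(114, Mul(35, Rational(-1, 56), -31)), -1)) = Mul(2757, Pow(Add(114, Rational(155, 8)), -1)) = Mul(2757, Pow(Rational(1067, 8), -1)) = Mul(2757, Rational(8, 1067)) = Rational(22056, 1067)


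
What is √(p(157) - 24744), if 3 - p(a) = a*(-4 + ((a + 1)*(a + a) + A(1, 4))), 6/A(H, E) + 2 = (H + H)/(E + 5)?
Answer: 3*I*√13889186/4 ≈ 2795.1*I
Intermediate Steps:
A(H, E) = 6/(-2 + 2*H/(5 + E)) (A(H, E) = 6/(-2 + (H + H)/(E + 5)) = 6/(-2 + (2*H)/(5 + E)) = 6/(-2 + 2*H/(5 + E)))
p(a) = 3 - a*(-59/8 + 2*a*(1 + a)) (p(a) = 3 - a*(-4 + ((a + 1)*(a + a) + 3*(-5 - 1*4)/(5 + 4 - 1*1))) = 3 - a*(-4 + ((1 + a)*(2*a) + 3*(-5 - 4)/(5 + 4 - 1))) = 3 - a*(-4 + (2*a*(1 + a) + 3*(-9)/8)) = 3 - a*(-4 + (2*a*(1 + a) + 3*(⅛)*(-9))) = 3 - a*(-4 + (2*a*(1 + a) - 27/8)) = 3 - a*(-4 + (-27/8 + 2*a*(1 + a))) = 3 - a*(-59/8 + 2*a*(1 + a)))
√(p(157) - 24744) = √((3 - 2*157² - 2*157³ + (59/8)*157) - 24744) = √((3 - 2*24649 - 2*3869893 + 9263/8) - 24744) = √((3 - 49298 - 7739786 + 9263/8) - 24744) = √(-62303385/8 - 24744) = √(-62501337/8) = 3*I*√13889186/4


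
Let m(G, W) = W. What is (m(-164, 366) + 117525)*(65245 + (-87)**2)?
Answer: 8584115274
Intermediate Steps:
(m(-164, 366) + 117525)*(65245 + (-87)**2) = (366 + 117525)*(65245 + (-87)**2) = 117891*(65245 + 7569) = 117891*72814 = 8584115274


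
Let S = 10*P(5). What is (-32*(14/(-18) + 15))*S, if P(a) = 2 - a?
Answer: 40960/3 ≈ 13653.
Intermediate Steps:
S = -30 (S = 10*(2 - 1*5) = 10*(2 - 5) = 10*(-3) = -30)
(-32*(14/(-18) + 15))*S = -32*(14/(-18) + 15)*(-30) = -32*(14*(-1/18) + 15)*(-30) = -32*(-7/9 + 15)*(-30) = -32*128/9*(-30) = -4096/9*(-30) = 40960/3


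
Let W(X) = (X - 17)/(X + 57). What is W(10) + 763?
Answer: 51114/67 ≈ 762.90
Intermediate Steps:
W(X) = (-17 + X)/(57 + X)
W(10) + 763 = (-17 + 10)/(57 + 10) + 763 = -7/67 + 763 = 51114/67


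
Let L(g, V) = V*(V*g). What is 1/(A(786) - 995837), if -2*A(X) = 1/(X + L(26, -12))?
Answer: -9060/9022283221 ≈ -1.0042e-6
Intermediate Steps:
L(g, V) = g*V²
A(X) = -1/(2*(3744 + X)) (A(X) = -1/(2*(X + 26*(-12)²)) = -1/(2*(X + 26*144)) = -1/(2*(X + 3744)) = -1/(2*(3744 + X)))
1/(A(786) - 995837) = 1/(-1/(7488 + 2*786) - 995837) = 1/(-1/(7488 + 1572) - 995837) = 1/(-1/9060 - 995837) = 1/(-9022283221/9060) = -9060/9022283221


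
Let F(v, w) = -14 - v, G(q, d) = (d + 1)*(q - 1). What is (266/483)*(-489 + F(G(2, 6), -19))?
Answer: -6460/23 ≈ -280.87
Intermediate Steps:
G(q, d) = (1 + d)*(-1 + q)
(266/483)*(-489 + F(G(2, 6), -19)) = (266/483)*(-489 + (-14 - (-1 + 2 - 1*6 + 6*2))) = (266*(1/483))*(-489 + (-14 - (-1 + 2 - 6 + 12))) = 38*(-489 + (-14 - 1*7))/69 = 38*(-489 + (-14 - 7))/69 = 38*(-489 - 21)/69 = (38/69)*(-510) = -6460/23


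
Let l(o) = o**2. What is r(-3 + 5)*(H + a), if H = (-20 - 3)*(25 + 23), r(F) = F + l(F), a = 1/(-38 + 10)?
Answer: -92739/14 ≈ -6624.2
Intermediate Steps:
a = -1/28 (a = 1/(-28) = -1/28 ≈ -0.035714)
r(F) = F + F**2
H = -1104 (H = -23*48 = -1104)
r(-3 + 5)*(H + a) = ((-3 + 5)*(1 + (-3 + 5)))*(-1104 - 1/28) = (2*(1 + 2))*(-30913/28) = (2*3)*(-30913/28) = 6*(-30913/28) = -92739/14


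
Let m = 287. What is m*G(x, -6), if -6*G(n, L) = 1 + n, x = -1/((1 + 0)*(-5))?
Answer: -287/5 ≈ -57.400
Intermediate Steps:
x = ⅕ (x = -1/(1*(-5)) = -1/(-5) = -1*(-⅕) = ⅕ ≈ 0.20000)
G(n, L) = -⅙ - n/6 (G(n, L) = -(1 + n)/6 = -⅙ - n/6)
m*G(x, -6) = 287*(-⅙ - ⅙*⅕) = 287*(-⅙ - 1/30) = 287*(-⅕) = -287/5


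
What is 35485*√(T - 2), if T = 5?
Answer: 35485*√3 ≈ 61462.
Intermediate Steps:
35485*√(T - 2) = 35485*√(5 - 2) = 35485*√3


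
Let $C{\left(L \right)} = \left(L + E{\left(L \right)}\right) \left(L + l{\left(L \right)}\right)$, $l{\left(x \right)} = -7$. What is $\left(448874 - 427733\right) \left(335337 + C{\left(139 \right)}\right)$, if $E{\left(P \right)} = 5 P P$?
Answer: $277064326845$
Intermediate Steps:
$E{\left(P \right)} = 5 P^{2}$
$C{\left(L \right)} = \left(-7 + L\right) \left(L + 5 L^{2}\right)$ ($C{\left(L \right)} = \left(L + 5 L^{2}\right) \left(L - 7\right) = \left(L + 5 L^{2}\right) \left(-7 + L\right) = \left(-7 + L\right) \left(L + 5 L^{2}\right)$)
$\left(448874 - 427733\right) \left(335337 + C{\left(139 \right)}\right) = \left(448874 - 427733\right) \left(335337 + 139 \left(-7 - 4726 + 5 \cdot 139^{2}\right)\right) = 21141 \left(335337 + 139 \left(-7 - 4726 + 5 \cdot 19321\right)\right) = 21141 \left(335337 + 139 \left(-7 - 4726 + 96605\right)\right) = 21141 \left(335337 + 139 \cdot 91872\right) = 21141 \left(335337 + 12770208\right) = 21141 \cdot 13105545 = 277064326845$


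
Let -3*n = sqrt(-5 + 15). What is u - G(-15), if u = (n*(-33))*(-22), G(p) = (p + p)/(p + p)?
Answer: -1 - 242*sqrt(10) ≈ -766.27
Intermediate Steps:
n = -sqrt(10)/3 (n = -sqrt(-5 + 15)/3 = -sqrt(10)/3 ≈ -1.0541)
G(p) = 1 (G(p) = (2*p)/((2*p)) = (2*p)*(1/(2*p)) = 1)
u = -242*sqrt(10) (u = (-sqrt(10)/3*(-33))*(-22) = (11*sqrt(10))*(-22) = -242*sqrt(10) ≈ -765.27)
u - G(-15) = -242*sqrt(10) - 1*1 = -242*sqrt(10) - 1 = -1 - 242*sqrt(10)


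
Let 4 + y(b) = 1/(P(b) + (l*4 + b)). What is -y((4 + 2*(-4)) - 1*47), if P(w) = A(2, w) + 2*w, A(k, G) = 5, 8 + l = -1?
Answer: 737/184 ≈ 4.0054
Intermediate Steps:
l = -9 (l = -8 - 1 = -9)
P(w) = 5 + 2*w
y(b) = -4 + 1/(-31 + 3*b) (y(b) = -4 + 1/((5 + 2*b) + (-9*4 + b)) = -4 + 1/((5 + 2*b) + (-36 + b)) = -4 + 1/(-31 + 3*b))
-y((4 + 2*(-4)) - 1*47) = -(125 - 12*((4 + 2*(-4)) - 1*47))/(-31 + 3*((4 + 2*(-4)) - 1*47)) = -(125 - 12*((4 - 8) - 47))/(-31 + 3*((4 - 8) - 47)) = -(125 - 12*(-4 - 47))/(-31 + 3*(-4 - 47)) = -(125 - 12*(-51))/(-31 + 3*(-51)) = -(125 + 612)/(-31 - 153) = -737/(-184) = -(-1)*737/184 = -1*(-737/184) = 737/184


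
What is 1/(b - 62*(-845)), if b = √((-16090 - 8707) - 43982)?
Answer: 52390/2744780879 - I*√68779/2744780879 ≈ 1.9087e-5 - 9.5548e-8*I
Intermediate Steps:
b = I*√68779 (b = √(-24797 - 43982) = √(-68779) = I*√68779 ≈ 262.26*I)
1/(b - 62*(-845)) = 1/(I*√68779 - 62*(-845)) = 1/(I*√68779 + 52390) = 1/(52390 + I*√68779)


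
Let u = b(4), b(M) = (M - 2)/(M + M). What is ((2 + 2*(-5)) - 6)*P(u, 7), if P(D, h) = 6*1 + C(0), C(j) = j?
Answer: -84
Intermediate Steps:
b(M) = (-2 + M)/(2*M) (b(M) = (-2 + M)/((2*M)) = (-2 + M)*(1/(2*M)) = (-2 + M)/(2*M))
u = ¼ (u = (½)*(-2 + 4)/4 = (½)*(¼)*2 = ¼ ≈ 0.25000)
P(D, h) = 6 (P(D, h) = 6*1 + 0 = 6 + 0 = 6)
((2 + 2*(-5)) - 6)*P(u, 7) = ((2 + 2*(-5)) - 6)*6 = ((2 - 10) - 6)*6 = (-8 - 6)*6 = -14*6 = -84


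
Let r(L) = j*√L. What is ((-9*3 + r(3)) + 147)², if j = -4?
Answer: 14448 - 960*√3 ≈ 12785.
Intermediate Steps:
r(L) = -4*√L
((-9*3 + r(3)) + 147)² = ((-9*3 - 4*√3) + 147)² = ((-27 - 4*√3) + 147)² = (120 - 4*√3)²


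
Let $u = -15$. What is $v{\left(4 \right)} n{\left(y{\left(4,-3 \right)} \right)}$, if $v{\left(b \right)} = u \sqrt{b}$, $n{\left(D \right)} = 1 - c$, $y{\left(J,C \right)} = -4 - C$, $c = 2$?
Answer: $30$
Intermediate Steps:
$n{\left(D \right)} = -1$ ($n{\left(D \right)} = 1 - 2 = -1$)
$v{\left(b \right)} = - 15 \sqrt{b}$
$v{\left(4 \right)} n{\left(y{\left(4,-3 \right)} \right)} = - 15 \sqrt{4} \left(-1\right) = \left(-15\right) 2 \left(-1\right) = \left(-30\right) \left(-1\right) = 30$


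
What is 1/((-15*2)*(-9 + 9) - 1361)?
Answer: -1/1361 ≈ -0.00073475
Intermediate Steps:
1/((-15*2)*(-9 + 9) - 1361) = 1/(-30*0 - 1361) = 1/(0 - 1361) = 1/(-1361) = -1/1361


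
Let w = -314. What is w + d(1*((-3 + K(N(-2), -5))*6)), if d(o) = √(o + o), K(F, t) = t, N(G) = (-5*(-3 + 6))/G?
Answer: -314 + 4*I*√6 ≈ -314.0 + 9.798*I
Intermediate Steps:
N(G) = -15/G (N(G) = (-5*3)/G = -15/G)
d(o) = √2*√o (d(o) = √(2*o) = √2*√o)
w + d(1*((-3 + K(N(-2), -5))*6)) = -314 + √2*√(1*((-3 - 5)*6)) = -314 + √2*√(1*(-8*6)) = -314 + √2*√(1*(-48)) = -314 + √2*√(-48) = -314 + √2*(4*I*√3) = -314 + 4*I*√6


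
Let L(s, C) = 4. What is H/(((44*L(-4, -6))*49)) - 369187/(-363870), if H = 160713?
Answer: 338804989/17241840 ≈ 19.650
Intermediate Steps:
H/(((44*L(-4, -6))*49)) - 369187/(-363870) = 160713/(((44*4)*49)) - 369187/(-363870) = 160713/((176*49)) - 369187*(-1/363870) = 160713/8624 + 28399/27990 = 160713*(1/8624) + 28399/27990 = 22959/1232 + 28399/27990 = 338804989/17241840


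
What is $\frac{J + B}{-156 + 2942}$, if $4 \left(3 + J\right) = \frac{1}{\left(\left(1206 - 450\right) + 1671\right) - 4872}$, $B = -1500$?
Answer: $- \frac{14699341}{27247080} \approx -0.53948$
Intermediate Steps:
$J = - \frac{29341}{9780}$ ($J = -3 + \frac{1}{4 \left(\left(\left(1206 - 450\right) + 1671\right) - 4872\right)} = -3 + \frac{1}{4 \left(\left(756 + 1671\right) - 4872\right)} = -3 + \frac{1}{4 \left(2427 - 4872\right)} = -3 + \frac{1}{4 \left(-2445\right)} = -3 + \frac{1}{4} \left(- \frac{1}{2445}\right) = -3 - \frac{1}{9780} = - \frac{29341}{9780} \approx -3.0001$)
$\frac{J + B}{-156 + 2942} = \frac{- \frac{29341}{9780} - 1500}{-156 + 2942} = - \frac{14699341}{9780 \cdot 2786} = \left(- \frac{14699341}{9780}\right) \frac{1}{2786} = - \frac{14699341}{27247080}$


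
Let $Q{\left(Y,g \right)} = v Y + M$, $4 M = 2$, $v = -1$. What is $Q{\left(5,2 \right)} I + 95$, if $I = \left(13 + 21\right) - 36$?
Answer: $104$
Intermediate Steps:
$M = \frac{1}{2}$ ($M = \frac{1}{4} \cdot 2 = \frac{1}{2} \approx 0.5$)
$I = -2$ ($I = 34 - 36 = -2$)
$Q{\left(Y,g \right)} = \frac{1}{2} - Y$ ($Q{\left(Y,g \right)} = - Y + \frac{1}{2} = \frac{1}{2} - Y$)
$Q{\left(5,2 \right)} I + 95 = \left(\frac{1}{2} - 5\right) \left(-2\right) + 95 = \left(- \frac{9}{2}\right) \left(-2\right) + 95 = 9 + 95 = 104$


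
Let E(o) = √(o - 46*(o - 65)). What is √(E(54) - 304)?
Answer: 2*√(-76 + √35) ≈ 16.743*I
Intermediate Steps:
E(o) = √(2990 - 45*o) (E(o) = √(o - 46*(-65 + o)) = √(o + (2990 - 46*o)) = √(2990 - 45*o))
√(E(54) - 304) = √(√(2990 - 45*54) - 304) = √(√(2990 - 2430) - 304) = √(√560 - 304) = √(4*√35 - 304) = √(-304 + 4*√35)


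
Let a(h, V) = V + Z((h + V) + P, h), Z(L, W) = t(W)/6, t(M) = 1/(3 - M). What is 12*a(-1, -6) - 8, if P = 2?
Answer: -159/2 ≈ -79.500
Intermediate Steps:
Z(L, W) = -1/(6*(-3 + W)) (Z(L, W) = -1/(-3 + W)/6 = -1/(-3 + W)*(⅙) = -1/(6*(-3 + W)))
a(h, V) = V - 1/(-18 + 6*h)
12*a(-1, -6) - 8 = 12*((-⅙ - 6*(-3 - 1))/(-3 - 1)) - 8 = 12*((-⅙ - 6*(-4))/(-4)) - 8 = 12*(-(-⅙ + 24)/4) - 8 = 12*(-¼*143/6) - 8 = 12*(-143/24) - 8 = -143/2 - 8 = -159/2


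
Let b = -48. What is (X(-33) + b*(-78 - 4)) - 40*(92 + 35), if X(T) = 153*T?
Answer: -6193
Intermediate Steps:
(X(-33) + b*(-78 - 4)) - 40*(92 + 35) = (153*(-33) - 48*(-78 - 4)) - 40*(92 + 35) = (-5049 - 48*(-82)) - 40*127 = (-5049 + 3936) - 5080 = -1113 - 5080 = -6193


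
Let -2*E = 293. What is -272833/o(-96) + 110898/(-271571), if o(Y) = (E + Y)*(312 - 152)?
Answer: 69790688243/10536954800 ≈ 6.6234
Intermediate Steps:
E = -293/2 (E = -1/2*293 = -293/2 ≈ -146.50)
o(Y) = -23440 + 160*Y (o(Y) = (-293/2 + Y)*(312 - 152) = (-293/2 + Y)*160 = -23440 + 160*Y)
-272833/o(-96) + 110898/(-271571) = -272833/(-23440 + 160*(-96)) + 110898/(-271571) = -272833/(-23440 - 15360) + 110898*(-1/271571) = -272833/(-38800) - 110898/271571 = -272833*(-1/38800) - 110898/271571 = 272833/38800 - 110898/271571 = 69790688243/10536954800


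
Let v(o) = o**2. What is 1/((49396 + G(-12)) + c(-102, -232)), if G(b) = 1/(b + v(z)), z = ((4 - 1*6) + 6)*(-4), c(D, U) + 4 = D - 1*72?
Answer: 244/12009193 ≈ 2.0318e-5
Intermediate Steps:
c(D, U) = -76 + D (c(D, U) = -4 + (D - 1*72) = -4 + (D - 72) = -4 + (-72 + D) = -76 + D)
z = -16 (z = ((4 - 6) + 6)*(-4) = (-2 + 6)*(-4) = 4*(-4) = -16)
G(b) = 1/(256 + b) (G(b) = 1/(b + (-16)**2) = 1/(b + 256) = 1/(256 + b))
1/((49396 + G(-12)) + c(-102, -232)) = 1/((49396 + 1/(256 - 12)) + (-76 - 102)) = 1/((49396 + 1/244) - 178) = 1/(12052625/244 - 178) = 1/(12009193/244) = 244/12009193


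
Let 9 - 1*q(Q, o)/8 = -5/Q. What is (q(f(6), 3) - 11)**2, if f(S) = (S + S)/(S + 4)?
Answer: 80089/9 ≈ 8898.8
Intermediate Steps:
f(S) = 2*S/(4 + S) (f(S) = (2*S)/(4 + S) = 2*S/(4 + S))
q(Q, o) = 72 + 40/Q (q(Q, o) = 72 - (-40)/Q = 72 + 40/Q)
(q(f(6), 3) - 11)**2 = ((72 + 40/((2*6/(4 + 6)))) - 11)**2 = ((72 + 40/((2*6/10))) - 11)**2 = ((72 + 40/((2*6*(1/10)))) - 11)**2 = ((72 + 40/(6/5)) - 11)**2 = ((72 + 40*(5/6)) - 11)**2 = ((72 + 100/3) - 11)**2 = (316/3 - 11)**2 = (283/3)**2 = 80089/9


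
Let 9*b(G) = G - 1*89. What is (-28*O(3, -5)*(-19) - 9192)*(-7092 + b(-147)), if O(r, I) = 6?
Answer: 128128000/3 ≈ 4.2709e+7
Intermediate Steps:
b(G) = -89/9 + G/9 (b(G) = (G - 1*89)/9 = (G - 89)/9 = (-89 + G)/9 = -89/9 + G/9)
(-28*O(3, -5)*(-19) - 9192)*(-7092 + b(-147)) = (-28*6*(-19) - 9192)*(-7092 + (-89/9 + (1/9)*(-147))) = (-168*(-19) - 9192)*(-7092 + (-89/9 - 49/3)) = (3192 - 9192)*(-7092 - 236/9) = -6000*(-64064/9) = 128128000/3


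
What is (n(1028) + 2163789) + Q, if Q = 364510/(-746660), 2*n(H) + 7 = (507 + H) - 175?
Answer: 80805972286/37333 ≈ 2.1645e+6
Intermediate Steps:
n(H) = 325/2 + H/2 (n(H) = -7/2 + ((507 + H) - 175)/2 = -7/2 + (332 + H)/2 = -7/2 + (166 + H/2) = 325/2 + H/2)
Q = -36451/74666 (Q = 364510*(-1/746660) = -36451/74666 ≈ -0.48819)
(n(1028) + 2163789) + Q = ((325/2 + (½)*1028) + 2163789) - 36451/74666 = ((325/2 + 514) + 2163789) - 36451/74666 = (1353/2 + 2163789) - 36451/74666 = 4328931/2 - 36451/74666 = 80805972286/37333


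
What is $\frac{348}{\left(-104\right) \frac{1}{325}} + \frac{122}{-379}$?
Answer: $- \frac{824569}{758} \approx -1087.8$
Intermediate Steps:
$\frac{348}{\left(-104\right) \frac{1}{325}} + \frac{122}{-379} = \frac{348}{\left(-104\right) \frac{1}{325}} + 122 \left(- \frac{1}{379}\right) = \frac{348}{- \frac{8}{25}} - \frac{122}{379} = 348 \left(- \frac{25}{8}\right) - \frac{122}{379} = - \frac{2175}{2} - \frac{122}{379} = - \frac{824569}{758}$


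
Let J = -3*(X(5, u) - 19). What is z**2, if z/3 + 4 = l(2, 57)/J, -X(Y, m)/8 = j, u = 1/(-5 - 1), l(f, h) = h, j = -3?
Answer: 13689/25 ≈ 547.56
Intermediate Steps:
u = -1/6 (u = 1/(-6) = -1/6 ≈ -0.16667)
X(Y, m) = 24 (X(Y, m) = -8*(-3) = 24)
J = -15 (J = -3*(24 - 19) = -3*5 = -15)
z = -117/5 (z = -12 + 3*(57/(-15)) = -12 + 3*(57*(-1/15)) = -12 + 3*(-19/5) = -12 - 57/5 = -117/5 ≈ -23.400)
z**2 = (-117/5)**2 = 13689/25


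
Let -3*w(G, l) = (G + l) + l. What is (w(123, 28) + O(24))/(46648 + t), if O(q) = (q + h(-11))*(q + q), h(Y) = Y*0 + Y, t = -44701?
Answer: 1693/5841 ≈ 0.28985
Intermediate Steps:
h(Y) = Y (h(Y) = 0 + Y = Y)
w(G, l) = -2*l/3 - G/3 (w(G, l) = -((G + l) + l)/3 = -(G + 2*l)/3 = -2*l/3 - G/3)
O(q) = 2*q*(-11 + q) (O(q) = (q - 11)*(q + q) = (-11 + q)*(2*q) = 2*q*(-11 + q))
(w(123, 28) + O(24))/(46648 + t) = ((-2/3*28 - 1/3*123) + 2*24*(-11 + 24))/(46648 - 44701) = ((-56/3 - 41) + 2*24*13)/1947 = (-179/3 + 624)*(1/1947) = (1693/3)*(1/1947) = 1693/5841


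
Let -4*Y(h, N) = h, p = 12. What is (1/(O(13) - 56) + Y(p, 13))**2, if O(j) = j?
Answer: 16900/1849 ≈ 9.1401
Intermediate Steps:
Y(h, N) = -h/4
(1/(O(13) - 56) + Y(p, 13))**2 = (1/(13 - 56) - 1/4*12)**2 = (1/(-43) - 3)**2 = (-1/43 - 3)**2 = (-130/43)**2 = 16900/1849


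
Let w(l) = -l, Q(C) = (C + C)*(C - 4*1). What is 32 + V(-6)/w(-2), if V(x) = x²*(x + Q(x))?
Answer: 2084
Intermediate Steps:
Q(C) = 2*C*(-4 + C) (Q(C) = (2*C)*(C - 4) = (2*C)*(-4 + C) = 2*C*(-4 + C))
V(x) = x²*(x + 2*x*(-4 + x))
32 + V(-6)/w(-2) = 32 + ((-6)³*(-7 + 2*(-6)))/((-1*(-2))) = 32 - 216*(-7 - 12)/2 = 32 - 216*(-19)*(½) = 32 + 4104*(½) = 32 + 2052 = 2084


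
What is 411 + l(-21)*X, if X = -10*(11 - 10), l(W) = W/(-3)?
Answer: 341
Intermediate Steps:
l(W) = -W/3 (l(W) = W*(-⅓) = -W/3)
X = -10 (X = -10*1 = -10)
411 + l(-21)*X = 411 - ⅓*(-21)*(-10) = 411 + 7*(-10) = 411 - 70 = 341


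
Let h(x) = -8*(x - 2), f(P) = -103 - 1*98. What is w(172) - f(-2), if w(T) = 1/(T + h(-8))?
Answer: 50653/252 ≈ 201.00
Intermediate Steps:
f(P) = -201 (f(P) = -103 - 98 = -201)
h(x) = 16 - 8*x (h(x) = -8*(-2 + x) = 16 - 8*x)
w(T) = 1/(80 + T) (w(T) = 1/(T + (16 - 8*(-8))) = 1/(T + (16 + 64)) = 1/(T + 80) = 1/(80 + T))
w(172) - f(-2) = 1/(80 + 172) - 1*(-201) = 1/252 + 201 = 50653/252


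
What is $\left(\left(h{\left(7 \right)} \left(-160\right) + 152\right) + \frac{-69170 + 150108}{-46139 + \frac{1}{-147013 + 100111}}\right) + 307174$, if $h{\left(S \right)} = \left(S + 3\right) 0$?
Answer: $\frac{665053164908478}{2164011379} \approx 3.0732 \cdot 10^{5}$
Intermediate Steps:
$h{\left(S \right)} = 0$ ($h{\left(S \right)} = \left(3 + S\right) 0 = 0$)
$\left(\left(h{\left(7 \right)} \left(-160\right) + 152\right) + \frac{-69170 + 150108}{-46139 + \frac{1}{-147013 + 100111}}\right) + 307174 = \left(\left(0 \left(-160\right) + 152\right) + \frac{-69170 + 150108}{-46139 + \frac{1}{-147013 + 100111}}\right) + 307174 = \left(\left(0 + 152\right) + \frac{80938}{-46139 + \frac{1}{-46902}}\right) + 307174 = \left(152 + \frac{80938}{-46139 - \frac{1}{46902}}\right) + 307174 = \left(152 + \frac{80938}{- \frac{2164011379}{46902}}\right) + 307174 = \left(152 + 80938 \left(- \frac{46902}{2164011379}\right)\right) + 307174 = \left(152 - \frac{3796154076}{2164011379}\right) + 307174 = \frac{325133575532}{2164011379} + 307174 = \frac{665053164908478}{2164011379}$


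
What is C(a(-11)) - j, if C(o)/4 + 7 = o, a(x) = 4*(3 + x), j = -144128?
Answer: 143972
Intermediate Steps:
a(x) = 12 + 4*x
C(o) = -28 + 4*o
C(a(-11)) - j = (-28 + 4*(12 + 4*(-11))) - 1*(-144128) = (-28 + 4*(12 - 44)) + 144128 = (-28 + 4*(-32)) + 144128 = (-28 - 128) + 144128 = -156 + 144128 = 143972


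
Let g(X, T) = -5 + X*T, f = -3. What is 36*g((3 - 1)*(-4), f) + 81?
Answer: 765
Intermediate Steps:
g(X, T) = -5 + T*X
36*g((3 - 1)*(-4), f) + 81 = 36*(-5 - 3*(3 - 1)*(-4)) + 81 = 36*(-5 - 6*(-4)) + 81 = 36*(-5 - 3*(-8)) + 81 = 36*(-5 + 24) + 81 = 36*19 + 81 = 684 + 81 = 765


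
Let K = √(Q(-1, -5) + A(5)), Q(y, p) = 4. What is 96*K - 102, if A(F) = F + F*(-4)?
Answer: -102 + 96*I*√11 ≈ -102.0 + 318.4*I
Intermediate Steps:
A(F) = -3*F (A(F) = F - 4*F = -3*F)
K = I*√11 (K = √(4 - 3*5) = √(4 - 15) = √(-11) = I*√11 ≈ 3.3166*I)
96*K - 102 = 96*(I*√11) - 102 = 96*I*√11 - 102 = -102 + 96*I*√11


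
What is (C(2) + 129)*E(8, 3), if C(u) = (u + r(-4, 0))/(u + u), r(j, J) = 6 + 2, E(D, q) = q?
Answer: 789/2 ≈ 394.50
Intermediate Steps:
r(j, J) = 8
C(u) = (8 + u)/(2*u) (C(u) = (u + 8)/(u + u) = (8 + u)/((2*u)) = (8 + u)*(1/(2*u)) = (8 + u)/(2*u))
(C(2) + 129)*E(8, 3) = ((1/2)*(8 + 2)/2 + 129)*3 = ((1/2)*(1/2)*10 + 129)*3 = (5/2 + 129)*3 = (263/2)*3 = 789/2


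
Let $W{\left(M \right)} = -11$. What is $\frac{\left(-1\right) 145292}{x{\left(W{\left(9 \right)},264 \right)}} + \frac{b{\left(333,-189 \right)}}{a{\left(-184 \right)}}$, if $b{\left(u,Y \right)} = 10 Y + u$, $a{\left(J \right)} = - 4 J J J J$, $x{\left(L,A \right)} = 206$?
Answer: $- \frac{333075730861453}{472246239232} \approx -705.3$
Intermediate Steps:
$a{\left(J \right)} = - 4 J^{4}$ ($a{\left(J \right)} = - 4 J^{2} J J = - 4 J^{3} J = - 4 J^{4}$)
$b{\left(u,Y \right)} = u + 10 Y$
$\frac{\left(-1\right) 145292}{x{\left(W{\left(9 \right)},264 \right)}} + \frac{b{\left(333,-189 \right)}}{a{\left(-184 \right)}} = \frac{\left(-1\right) 145292}{206} + \frac{333 + 10 \left(-189\right)}{\left(-4\right) \left(-184\right)^{4}} = \left(-145292\right) \frac{1}{206} + \frac{333 - 1890}{\left(-4\right) 1146228736} = - \frac{72646}{103} - \frac{1557}{-4584914944} = - \frac{72646}{103} - - \frac{1557}{4584914944} = - \frac{72646}{103} + \frac{1557}{4584914944} = - \frac{333075730861453}{472246239232}$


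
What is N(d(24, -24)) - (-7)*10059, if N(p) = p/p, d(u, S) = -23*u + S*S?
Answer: 70414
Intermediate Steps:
d(u, S) = S**2 - 23*u (d(u, S) = -23*u + S**2 = S**2 - 23*u)
N(p) = 1
N(d(24, -24)) - (-7)*10059 = 1 - (-7)*10059 = 1 - 1*(-70413) = 1 + 70413 = 70414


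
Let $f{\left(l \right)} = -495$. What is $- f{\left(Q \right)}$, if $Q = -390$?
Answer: $495$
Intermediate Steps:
$- f{\left(Q \right)} = \left(-1\right) \left(-495\right) = 495$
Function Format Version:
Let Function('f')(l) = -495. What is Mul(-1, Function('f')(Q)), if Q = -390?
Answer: 495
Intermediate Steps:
Mul(-1, Function('f')(Q)) = Mul(-1, -495) = 495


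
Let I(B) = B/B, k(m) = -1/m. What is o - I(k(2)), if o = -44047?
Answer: -44048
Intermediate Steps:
I(B) = 1
o - I(k(2)) = -44047 - 1*1 = -44047 - 1 = -44048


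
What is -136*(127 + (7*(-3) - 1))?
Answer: -14280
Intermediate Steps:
-136*(127 + (7*(-3) - 1)) = -136*(127 + (-21 - 1)) = -136*(127 - 22) = -136*105 = -14280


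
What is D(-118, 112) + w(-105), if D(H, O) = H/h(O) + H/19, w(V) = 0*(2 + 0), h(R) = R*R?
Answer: -741217/119168 ≈ -6.2199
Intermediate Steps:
h(R) = R**2
w(V) = 0 (w(V) = 0*2 = 0)
D(H, O) = H/19 + H/O**2 (D(H, O) = H/(O**2) + H/19 = H/O**2 + H*(1/19) = H/O**2 + H/19 = H/19 + H/O**2)
D(-118, 112) + w(-105) = ((1/19)*(-118) - 118/112**2) + 0 = (-118/19 - 118*1/12544) + 0 = (-118/19 - 59/6272) + 0 = -741217/119168 + 0 = -741217/119168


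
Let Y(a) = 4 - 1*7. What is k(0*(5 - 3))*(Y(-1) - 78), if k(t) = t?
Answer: 0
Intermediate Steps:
Y(a) = -3 (Y(a) = 4 - 7 = -3)
k(0*(5 - 3))*(Y(-1) - 78) = (0*(5 - 3))*(-3 - 78) = (0*2)*(-81) = 0*(-81) = 0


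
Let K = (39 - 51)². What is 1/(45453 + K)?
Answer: 1/45597 ≈ 2.1931e-5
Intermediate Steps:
K = 144 (K = (-12)² = 144)
1/(45453 + K) = 1/(45453 + 144) = 1/45597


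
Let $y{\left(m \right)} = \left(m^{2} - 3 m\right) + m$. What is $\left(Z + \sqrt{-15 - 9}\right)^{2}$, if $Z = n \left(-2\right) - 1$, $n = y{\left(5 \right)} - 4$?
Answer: $505 - 92 i \sqrt{6} \approx 505.0 - 225.35 i$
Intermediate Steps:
$y{\left(m \right)} = m^{2} - 2 m$
$n = 11$ ($n = 5 \left(-2 + 5\right) - 4 = 5 \cdot 3 - 4 = 15 - 4 = 11$)
$Z = -23$ ($Z = 11 \left(-2\right) - 1 = -22 - 1 = -23$)
$\left(Z + \sqrt{-15 - 9}\right)^{2} = \left(-23 + \sqrt{-15 - 9}\right)^{2} = \left(-23 + \sqrt{-24}\right)^{2} = \left(-23 + 2 i \sqrt{6}\right)^{2}$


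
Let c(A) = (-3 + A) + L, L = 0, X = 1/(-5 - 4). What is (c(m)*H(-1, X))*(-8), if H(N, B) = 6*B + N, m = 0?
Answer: -40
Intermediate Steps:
X = -1/9 (X = 1/(-9) = -1/9 ≈ -0.11111)
H(N, B) = N + 6*B
c(A) = -3 + A (c(A) = (-3 + A) + 0 = -3 + A)
(c(m)*H(-1, X))*(-8) = ((-3 + 0)*(-1 + 6*(-1/9)))*(-8) = -3*(-1 - 2/3)*(-8) = -3*(-5/3)*(-8) = 5*(-8) = -40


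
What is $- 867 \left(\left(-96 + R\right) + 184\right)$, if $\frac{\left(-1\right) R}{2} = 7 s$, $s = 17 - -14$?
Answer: $299982$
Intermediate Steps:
$s = 31$ ($s = 17 + 14 = 31$)
$R = -434$ ($R = - 2 \cdot 7 \cdot 31 = \left(-2\right) 217 = -434$)
$- 867 \left(\left(-96 + R\right) + 184\right) = - 867 \left(\left(-96 - 434\right) + 184\right) = - 867 \left(-530 + 184\right) = \left(-867\right) \left(-346\right) = 299982$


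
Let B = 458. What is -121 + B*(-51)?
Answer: -23479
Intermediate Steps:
-121 + B*(-51) = -121 + 458*(-51) = -121 - 23358 = -23479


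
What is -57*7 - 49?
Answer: -448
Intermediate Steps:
-57*7 - 49 = -19*21 - 49 = -399 - 49 = -448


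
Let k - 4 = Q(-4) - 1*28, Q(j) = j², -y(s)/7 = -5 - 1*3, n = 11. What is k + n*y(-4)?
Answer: 608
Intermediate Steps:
y(s) = 56 (y(s) = -7*(-5 - 1*3) = -7*(-5 - 3) = -7*(-8) = 56)
k = -8 (k = 4 + ((-4)² - 1*28) = 4 + (16 - 28) = 4 - 12 = -8)
k + n*y(-4) = -8 + 11*56 = -8 + 616 = 608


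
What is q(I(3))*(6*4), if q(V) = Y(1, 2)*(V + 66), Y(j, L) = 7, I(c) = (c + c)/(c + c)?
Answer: 11256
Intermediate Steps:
I(c) = 1 (I(c) = (2*c)/((2*c)) = (2*c)*(1/(2*c)) = 1)
q(V) = 462 + 7*V (q(V) = 7*(V + 66) = 7*(66 + V) = 462 + 7*V)
q(I(3))*(6*4) = (462 + 7*1)*(6*4) = (462 + 7)*24 = 469*24 = 11256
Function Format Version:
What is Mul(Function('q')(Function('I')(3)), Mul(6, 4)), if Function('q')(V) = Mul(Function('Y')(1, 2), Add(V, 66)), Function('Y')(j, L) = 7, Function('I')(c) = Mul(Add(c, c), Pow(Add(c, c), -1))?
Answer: 11256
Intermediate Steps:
Function('I')(c) = 1 (Function('I')(c) = Mul(Mul(2, c), Pow(Mul(2, c), -1)) = Mul(Mul(2, c), Mul(Rational(1, 2), Pow(c, -1))) = 1)
Function('q')(V) = Add(462, Mul(7, V)) (Function('q')(V) = Mul(7, Add(V, 66)) = Mul(7, Add(66, V)) = Add(462, Mul(7, V)))
Mul(Function('q')(Function('I')(3)), Mul(6, 4)) = Mul(Add(462, Mul(7, 1)), Mul(6, 4)) = Mul(Add(462, 7), 24) = Mul(469, 24) = 11256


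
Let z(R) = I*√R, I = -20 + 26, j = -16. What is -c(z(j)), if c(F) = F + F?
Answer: -48*I ≈ -48.0*I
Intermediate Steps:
I = 6
z(R) = 6*√R
c(F) = 2*F
-c(z(j)) = -2*6*√(-16) = -2*6*(4*I) = -2*24*I = -48*I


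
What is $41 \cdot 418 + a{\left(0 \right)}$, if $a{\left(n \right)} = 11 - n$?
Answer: $17149$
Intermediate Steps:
$41 \cdot 418 + a{\left(0 \right)} = 41 \cdot 418 + \left(11 - 0\right) = 17138 + \left(11 + 0\right) = 17138 + 11 = 17149$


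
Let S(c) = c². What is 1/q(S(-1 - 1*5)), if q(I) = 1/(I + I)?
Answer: 72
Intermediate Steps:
q(I) = 1/(2*I)
1/q(S(-1 - 1*5)) = 1/(1/(2*((-1 - 1*5)²))) = 1/(1/(2*((-1 - 5)²))) = 1/(1/(2*((-6)²))) = 1/((½)/36) = 1/((½)*(1/36)) = 1/(1/72) = 72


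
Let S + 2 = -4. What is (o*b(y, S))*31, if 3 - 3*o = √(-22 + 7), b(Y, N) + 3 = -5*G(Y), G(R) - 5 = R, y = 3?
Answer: -1333 + 1333*I*√15/3 ≈ -1333.0 + 1720.9*I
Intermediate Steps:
S = -6 (S = -2 - 4 = -6)
G(R) = 5 + R
b(Y, N) = -28 - 5*Y (b(Y, N) = -3 - 5*(5 + Y) = -3 + (-25 - 5*Y) = -28 - 5*Y)
o = 1 - I*√15/3 (o = 1 - √(-22 + 7)/3 = 1 - I*√15/3 ≈ 1.0 - 1.291*I)
(o*b(y, S))*31 = ((1 - I*√15/3)*(-28 - 5*3))*31 = ((1 - I*√15/3)*(-28 - 15))*31 = ((1 - I*√15/3)*(-43))*31 = (-43 + 43*I*√15/3)*31 = -1333 + 1333*I*√15/3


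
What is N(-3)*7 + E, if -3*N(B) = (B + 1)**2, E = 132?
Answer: 368/3 ≈ 122.67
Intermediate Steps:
N(B) = -(1 + B)**2/3 (N(B) = -(B + 1)**2/3 = -(1 + B)**2/3)
N(-3)*7 + E = -(1 - 3)**2/3*7 + 132 = -1/3*(-2)**2*7 + 132 = -1/3*4*7 + 132 = -4/3*7 + 132 = -28/3 + 132 = 368/3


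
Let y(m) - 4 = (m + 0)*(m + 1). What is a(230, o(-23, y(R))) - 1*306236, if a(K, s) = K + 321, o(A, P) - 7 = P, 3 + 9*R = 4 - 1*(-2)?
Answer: -305685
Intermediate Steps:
R = 1/3 (R = -1/3 + (4 - 1*(-2))/9 = -1/3 + (4 + 2)/9 = -1/3 + (1/9)*6 = -1/3 + 2/3 = 1/3 ≈ 0.33333)
y(m) = 4 + m*(1 + m) (y(m) = 4 + (m + 0)*(m + 1) = 4 + m*(1 + m))
o(A, P) = 7 + P
a(K, s) = 321 + K
a(230, o(-23, y(R))) - 1*306236 = (321 + 230) - 1*306236 = 551 - 306236 = -305685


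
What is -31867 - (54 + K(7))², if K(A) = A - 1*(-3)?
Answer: -35963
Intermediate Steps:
K(A) = 3 + A (K(A) = A + 3 = 3 + A)
-31867 - (54 + K(7))² = -31867 - (54 + (3 + 7))² = -31867 - (54 + 10)² = -31867 - 1*64² = -31867 - 1*4096 = -31867 - 4096 = -35963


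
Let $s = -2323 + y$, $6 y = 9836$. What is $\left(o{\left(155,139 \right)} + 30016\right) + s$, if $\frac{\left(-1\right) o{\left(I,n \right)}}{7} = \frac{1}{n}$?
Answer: $\frac{12231562}{417} \approx 29332.0$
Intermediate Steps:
$y = \frac{4918}{3}$ ($y = \frac{1}{6} \cdot 9836 = \frac{4918}{3} \approx 1639.3$)
$o{\left(I,n \right)} = - \frac{7}{n}$
$s = - \frac{2051}{3}$ ($s = -2323 + \frac{4918}{3} = - \frac{2051}{3} \approx -683.67$)
$\left(o{\left(155,139 \right)} + 30016\right) + s = \left(- \frac{7}{139} + 30016\right) - \frac{2051}{3} = \frac{4172217}{139} - \frac{2051}{3} = \frac{12231562}{417}$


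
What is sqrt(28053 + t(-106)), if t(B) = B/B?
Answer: 13*sqrt(166) ≈ 167.49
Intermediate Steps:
t(B) = 1
sqrt(28053 + t(-106)) = sqrt(28053 + 1) = sqrt(28054) = 13*sqrt(166)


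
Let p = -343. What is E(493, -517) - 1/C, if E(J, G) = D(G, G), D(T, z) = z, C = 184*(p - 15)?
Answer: -34055823/65872 ≈ -517.00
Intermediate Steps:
C = -65872 (C = 184*(-343 - 15) = 184*(-358) = -65872)
E(J, G) = G
E(493, -517) - 1/C = -517 - 1/(-65872) = -517 - 1*(-1/65872) = -517 + 1/65872 = -34055823/65872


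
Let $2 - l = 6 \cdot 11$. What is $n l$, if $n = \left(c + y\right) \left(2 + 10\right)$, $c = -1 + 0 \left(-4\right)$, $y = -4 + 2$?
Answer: $2304$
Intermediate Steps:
$y = -2$
$l = -64$ ($l = 2 - 6 \cdot 11 = 2 - 66 = -64$)
$c = -1$ ($c = -1 + 0 = -1$)
$n = -36$ ($n = \left(-1 - 2\right) \left(2 + 10\right) = \left(-3\right) 12 = -36$)
$n l = \left(-36\right) \left(-64\right) = 2304$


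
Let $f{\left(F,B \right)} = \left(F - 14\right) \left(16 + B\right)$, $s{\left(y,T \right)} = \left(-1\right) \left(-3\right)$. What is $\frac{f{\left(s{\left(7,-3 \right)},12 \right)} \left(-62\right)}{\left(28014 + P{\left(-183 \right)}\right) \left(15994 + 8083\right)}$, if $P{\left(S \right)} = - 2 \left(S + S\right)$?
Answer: $\frac{9548}{346058721} \approx 2.7591 \cdot 10^{-5}$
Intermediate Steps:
$P{\left(S \right)} = - 4 S$ ($P{\left(S \right)} = - 2 \cdot 2 S = - 4 S$)
$s{\left(y,T \right)} = 3$
$f{\left(F,B \right)} = \left(-14 + F\right) \left(16 + B\right)$
$\frac{f{\left(s{\left(7,-3 \right)},12 \right)} \left(-62\right)}{\left(28014 + P{\left(-183 \right)}\right) \left(15994 + 8083\right)} = \frac{\left(-224 - 168 + 16 \cdot 3 + 12 \cdot 3\right) \left(-62\right)}{\left(28014 - -732\right) \left(15994 + 8083\right)} = \frac{\left(-224 - 168 + 48 + 36\right) \left(-62\right)}{\left(28014 + 732\right) 24077} = \frac{\left(-308\right) \left(-62\right)}{28746 \cdot 24077} = \frac{19096}{692117442} = 19096 \cdot \frac{1}{692117442} = \frac{9548}{346058721}$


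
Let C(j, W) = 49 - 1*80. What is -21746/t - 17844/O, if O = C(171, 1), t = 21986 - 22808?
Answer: 7670947/12741 ≈ 602.07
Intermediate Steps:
C(j, W) = -31 (C(j, W) = 49 - 80 = -31)
t = -822
O = -31
-21746/t - 17844/O = -21746/(-822) - 17844/(-31) = -21746*(-1/822) - 17844*(-1/31) = 10873/411 + 17844/31 = 7670947/12741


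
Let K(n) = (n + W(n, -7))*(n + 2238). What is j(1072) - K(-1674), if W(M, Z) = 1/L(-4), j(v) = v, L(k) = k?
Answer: 945349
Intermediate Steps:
W(M, Z) = -¼ (W(M, Z) = 1/(-4) = -¼)
K(n) = (2238 + n)*(-¼ + n) (K(n) = (n - ¼)*(n + 2238) = (-¼ + n)*(2238 + n) = (2238 + n)*(-¼ + n))
j(1072) - K(-1674) = 1072 - (-1119/2 + (-1674)² + (8951/4)*(-1674)) = 1072 - (-1119/2 + 2802276 - 7491987/2) = 1072 - 1*(-944277) = 1072 + 944277 = 945349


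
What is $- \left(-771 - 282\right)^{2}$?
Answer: $-1108809$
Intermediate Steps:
$- \left(-771 - 282\right)^{2} = - \left(-1053\right)^{2} = \left(-1\right) 1108809 = -1108809$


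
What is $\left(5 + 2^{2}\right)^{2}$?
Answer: $81$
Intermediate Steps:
$\left(5 + 2^{2}\right)^{2} = \left(5 + 4\right)^{2} = 9^{2} = 81$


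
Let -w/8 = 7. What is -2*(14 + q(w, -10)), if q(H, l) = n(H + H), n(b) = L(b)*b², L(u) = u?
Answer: 2809828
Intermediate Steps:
w = -56 (w = -8*7 = -56)
n(b) = b³ (n(b) = b*b² = b³)
q(H, l) = 8*H³ (q(H, l) = (H + H)³ = (2*H)³ = 8*H³)
-2*(14 + q(w, -10)) = -2*(14 + 8*(-56)³) = -2*(14 + 8*(-175616)) = -2*(14 - 1404928) = -2*(-1404914) = 2809828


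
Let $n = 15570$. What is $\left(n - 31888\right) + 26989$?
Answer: $10671$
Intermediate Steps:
$\left(n - 31888\right) + 26989 = \left(15570 - 31888\right) + 26989 = -16318 + 26989 = 10671$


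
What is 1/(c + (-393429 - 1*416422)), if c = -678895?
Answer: -1/1488746 ≈ -6.7171e-7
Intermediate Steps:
1/(c + (-393429 - 1*416422)) = 1/(-678895 + (-393429 - 1*416422)) = 1/(-678895 + (-393429 - 416422)) = 1/(-678895 - 809851) = 1/(-1488746) = -1/1488746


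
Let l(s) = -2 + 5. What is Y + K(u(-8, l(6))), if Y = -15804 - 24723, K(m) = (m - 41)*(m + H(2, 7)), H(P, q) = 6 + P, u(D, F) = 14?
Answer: -41121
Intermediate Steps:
l(s) = 3
K(m) = (-41 + m)*(8 + m) (K(m) = (m - 41)*(m + (6 + 2)) = (-41 + m)*(m + 8) = (-41 + m)*(8 + m))
Y = -40527
Y + K(u(-8, l(6))) = -40527 + (-328 + 14² - 33*14) = -40527 + (-328 + 196 - 462) = -40527 - 594 = -41121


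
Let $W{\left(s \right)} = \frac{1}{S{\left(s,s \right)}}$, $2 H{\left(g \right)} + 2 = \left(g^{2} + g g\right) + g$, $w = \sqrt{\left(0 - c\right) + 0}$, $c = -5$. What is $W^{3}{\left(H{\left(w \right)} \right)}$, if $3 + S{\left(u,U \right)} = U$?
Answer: $\frac{8}{\left(2 + \sqrt{5}\right)^{3}} \approx 0.10524$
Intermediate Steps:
$S{\left(u,U \right)} = -3 + U$
$w = \sqrt{5}$ ($w = \sqrt{\left(0 - -5\right) + 0} = \sqrt{\left(0 + 5\right) + 0} = \sqrt{5 + 0} = \sqrt{5} \approx 2.2361$)
$H{\left(g \right)} = -1 + g^{2} + \frac{g}{2}$ ($H{\left(g \right)} = -1 + \frac{\left(g^{2} + g g\right) + g}{2} = -1 + \frac{\left(g^{2} + g^{2}\right) + g}{2} = -1 + \frac{2 g^{2} + g}{2} = -1 + \frac{g + 2 g^{2}}{2} = -1 + \left(g^{2} + \frac{g}{2}\right) = -1 + g^{2} + \frac{g}{2}$)
$W{\left(s \right)} = \frac{1}{-3 + s}$
$W^{3}{\left(H{\left(w \right)} \right)} = \left(\frac{1}{-3 + \left(-1 + \left(\sqrt{5}\right)^{2} + \frac{\sqrt{5}}{2}\right)}\right)^{3} = \left(\frac{1}{-3 + \left(-1 + 5 + \frac{\sqrt{5}}{2}\right)}\right)^{3} = \left(\frac{1}{-3 + \left(4 + \frac{\sqrt{5}}{2}\right)}\right)^{3} = \left(\frac{1}{1 + \frac{\sqrt{5}}{2}}\right)^{3} = \frac{1}{\left(1 + \frac{\sqrt{5}}{2}\right)^{3}}$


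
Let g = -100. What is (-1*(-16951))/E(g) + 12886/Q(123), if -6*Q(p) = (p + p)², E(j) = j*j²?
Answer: -6528483893/5043000000 ≈ -1.2946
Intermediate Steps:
E(j) = j³
Q(p) = -2*p²/3 (Q(p) = -(p + p)²/6 = -4*p²/6 = -2*p²/3)
(-1*(-16951))/E(g) + 12886/Q(123) = (-1*(-16951))/((-100)³) + 12886/((-⅔*123²)) = 16951/(-1000000) + 12886/((-⅔*15129)) = 16951*(-1/1000000) + 12886/(-10086) = -16951/1000000 + 12886*(-1/10086) = -16951/1000000 - 6443/5043 = -6528483893/5043000000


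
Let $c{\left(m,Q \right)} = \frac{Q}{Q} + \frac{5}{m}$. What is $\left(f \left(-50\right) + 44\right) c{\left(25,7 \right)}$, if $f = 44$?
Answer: $- \frac{12936}{5} \approx -2587.2$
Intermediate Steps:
$c{\left(m,Q \right)} = 1 + \frac{5}{m}$
$\left(f \left(-50\right) + 44\right) c{\left(25,7 \right)} = \left(44 \left(-50\right) + 44\right) \frac{5 + 25}{25} = \left(-2200 + 44\right) \frac{1}{25} \cdot 30 = \left(-2156\right) \frac{6}{5} = - \frac{12936}{5}$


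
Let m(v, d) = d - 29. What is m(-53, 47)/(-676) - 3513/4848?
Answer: -205171/273104 ≈ -0.75126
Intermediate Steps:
m(v, d) = -29 + d
m(-53, 47)/(-676) - 3513/4848 = (-29 + 47)/(-676) - 3513/4848 = 18*(-1/676) - 3513*1/4848 = -9/338 - 1171/1616 = -205171/273104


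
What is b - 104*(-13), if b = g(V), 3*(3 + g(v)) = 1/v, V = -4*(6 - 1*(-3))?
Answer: 145691/108 ≈ 1349.0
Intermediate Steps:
V = -36 (V = -4*(6 + 3) = -4*9 = -36)
g(v) = -3 + 1/(3*v)
b = -325/108 (b = -3 + (⅓)/(-36) = -3 + (⅓)*(-1/36) = -3 - 1/108 = -325/108 ≈ -3.0093)
b - 104*(-13) = -325/108 - 104*(-13) = -325/108 - 1*(-1352) = -325/108 + 1352 = 145691/108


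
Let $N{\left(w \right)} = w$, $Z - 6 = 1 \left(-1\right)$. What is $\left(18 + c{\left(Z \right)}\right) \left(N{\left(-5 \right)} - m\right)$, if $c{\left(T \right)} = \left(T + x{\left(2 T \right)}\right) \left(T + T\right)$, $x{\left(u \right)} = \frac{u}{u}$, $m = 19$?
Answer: $-1872$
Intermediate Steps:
$Z = 5$ ($Z = 6 + 1 \left(-1\right) = 6 - 1 = 5$)
$x{\left(u \right)} = 1$
$c{\left(T \right)} = 2 T \left(1 + T\right)$ ($c{\left(T \right)} = \left(T + 1\right) \left(T + T\right) = \left(1 + T\right) 2 T = 2 T \left(1 + T\right)$)
$\left(18 + c{\left(Z \right)}\right) \left(N{\left(-5 \right)} - m\right) = \left(18 + 2 \cdot 5 \left(1 + 5\right)\right) \left(-5 - 19\right) = \left(18 + 2 \cdot 5 \cdot 6\right) \left(-5 - 19\right) = \left(18 + 60\right) \left(-24\right) = 78 \left(-24\right) = -1872$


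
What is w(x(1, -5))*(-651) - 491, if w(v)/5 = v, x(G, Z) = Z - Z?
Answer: -491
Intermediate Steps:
x(G, Z) = 0
w(v) = 5*v
w(x(1, -5))*(-651) - 491 = (5*0)*(-651) - 491 = 0*(-651) - 491 = 0 - 491 = -491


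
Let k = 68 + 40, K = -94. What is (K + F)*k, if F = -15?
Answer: -11772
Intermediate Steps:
k = 108
(K + F)*k = (-94 - 15)*108 = -109*108 = -11772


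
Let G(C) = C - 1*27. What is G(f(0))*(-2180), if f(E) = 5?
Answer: 47960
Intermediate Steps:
G(C) = -27 + C (G(C) = C - 27 = -27 + C)
G(f(0))*(-2180) = (-27 + 5)*(-2180) = -22*(-2180) = 47960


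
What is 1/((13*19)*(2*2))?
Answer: 1/988 ≈ 0.0010121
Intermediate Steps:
1/((13*19)*(2*2)) = 1/(247*4) = 1/988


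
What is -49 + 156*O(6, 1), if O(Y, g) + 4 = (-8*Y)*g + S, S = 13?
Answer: -6133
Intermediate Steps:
O(Y, g) = 9 - 8*Y*g (O(Y, g) = -4 + ((-8*Y)*g + 13) = -4 + (-8*Y*g + 13) = -4 + (13 - 8*Y*g) = 9 - 8*Y*g)
-49 + 156*O(6, 1) = -49 + 156*(9 - 8*6*1) = -49 + 156*(9 - 48) = -49 + 156*(-39) = -49 - 6084 = -6133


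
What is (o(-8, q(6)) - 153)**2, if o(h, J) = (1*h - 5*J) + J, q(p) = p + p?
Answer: 43681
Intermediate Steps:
q(p) = 2*p
o(h, J) = h - 4*J (o(h, J) = (h - 5*J) + J = h - 4*J)
(o(-8, q(6)) - 153)**2 = ((-8 - 8*6) - 153)**2 = ((-8 - 4*12) - 153)**2 = ((-8 - 48) - 153)**2 = (-56 - 153)**2 = (-209)**2 = 43681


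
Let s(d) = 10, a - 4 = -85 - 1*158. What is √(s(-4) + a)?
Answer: I*√229 ≈ 15.133*I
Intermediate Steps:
a = -239 (a = 4 + (-85 - 1*158) = 4 + (-85 - 158) = 4 - 243 = -239)
√(s(-4) + a) = √(10 - 239) = √(-229) = I*√229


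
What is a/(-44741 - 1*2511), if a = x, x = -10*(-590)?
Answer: -1475/11813 ≈ -0.12486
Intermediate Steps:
x = 5900
a = 5900
a/(-44741 - 1*2511) = 5900/(-44741 - 1*2511) = 5900/(-44741 - 2511) = 5900/(-47252) = 5900*(-1/47252) = -1475/11813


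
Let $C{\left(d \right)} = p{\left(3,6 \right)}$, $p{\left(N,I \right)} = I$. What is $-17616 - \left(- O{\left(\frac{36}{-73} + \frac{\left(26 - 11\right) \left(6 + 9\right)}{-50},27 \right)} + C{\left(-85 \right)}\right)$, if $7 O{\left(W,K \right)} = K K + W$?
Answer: $- \frac{17903979}{1022} \approx -17519.0$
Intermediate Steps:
$C{\left(d \right)} = 6$
$O{\left(W,K \right)} = \frac{W}{7} + \frac{K^{2}}{7}$ ($O{\left(W,K \right)} = \frac{K K + W}{7} = \frac{K^{2} + W}{7} = \frac{W + K^{2}}{7} = \frac{W}{7} + \frac{K^{2}}{7}$)
$-17616 - \left(- O{\left(\frac{36}{-73} + \frac{\left(26 - 11\right) \left(6 + 9\right)}{-50},27 \right)} + C{\left(-85 \right)}\right) = -17616 + \left(\left(\frac{\frac{36}{-73} + \frac{\left(26 - 11\right) \left(6 + 9\right)}{-50}}{7} + \frac{27^{2}}{7}\right) - 6\right) = -17616 + \left(\left(\frac{36 \left(- \frac{1}{73}\right) + 15 \cdot 15 \left(- \frac{1}{50}\right)}{7} + \frac{1}{7} \cdot 729\right) - 6\right) = -17616 + \left(\left(\frac{- \frac{36}{73} + 225 \left(- \frac{1}{50}\right)}{7} + \frac{729}{7}\right) - 6\right) = -17616 + \left(\left(\frac{- \frac{36}{73} - \frac{9}{2}}{7} + \frac{729}{7}\right) - 6\right) = -17616 + \left(\left(\frac{1}{7} \left(- \frac{729}{146}\right) + \frac{729}{7}\right) - 6\right) = -17616 + \left(\left(- \frac{729}{1022} + \frac{729}{7}\right) - 6\right) = -17616 + \left(\frac{105705}{1022} - 6\right) = -17616 + \frac{99573}{1022} = - \frac{17903979}{1022}$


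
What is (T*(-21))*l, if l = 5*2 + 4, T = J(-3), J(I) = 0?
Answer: 0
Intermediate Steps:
T = 0
l = 14 (l = 10 + 4 = 14)
(T*(-21))*l = (0*(-21))*14 = 0*14 = 0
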